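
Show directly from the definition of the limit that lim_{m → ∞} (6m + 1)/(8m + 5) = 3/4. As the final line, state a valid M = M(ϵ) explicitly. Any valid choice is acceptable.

Let ϵ > 0. For m ≥ 1, |(6m + 1)/(8m + 5) − (3/4)| = |-22|/(8(8m + 5)) = 22/(8(8m + 5)).
Since 8m + 5 ≥ 8m for m ≥ 1, this is ≤ 22/(8·8m) = (11/32)/m.
So |(6m + 1)/(8m + 5) − (3/4)| < ϵ whenever m > (11/32)/ϵ.
Take M = (11/32)/ϵ. If m > M then |(6m + 1)/(8m + 5) − (3/4)| ≤ (11/32)/m < ϵ.

M = (11/32)/ϵ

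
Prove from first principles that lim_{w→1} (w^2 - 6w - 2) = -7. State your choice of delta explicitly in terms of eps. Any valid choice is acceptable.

delta = min(1, eps/7)

Let eps > 0. We want delta > 0 such that 0 < |w − 1| < delta implies |(w^2 - 6w - 2) + 7| < eps.
(w^2 - 6w - 2) + 7 = w^2 - 6w + 5 = (w − 1)(w - 5).
So |(w^2 - 6w - 2) + 7| = |w − 1|·|w - 5|.
Require delta ≤ 1. Then |w − 1| < 1 gives |w| < 2, and by the triangle inequality |w - 5| ≤ 2 + 5 = 7.
Hence |(w^2 - 6w - 2) + 7| ≤ 7|w − 1| < eps provided |w − 1| < eps/7.
Choosing delta = min(1, eps/7) ensures both conditions, hence |(w^2 - 6w - 2) + 7| < eps.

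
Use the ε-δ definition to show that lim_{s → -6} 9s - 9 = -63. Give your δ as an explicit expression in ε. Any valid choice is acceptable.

δ = ε/9

Suppose ε > 0. We need δ > 0 so that 0 < |s + 6| < δ implies |(9s - 9) + 63| < ε.
|(9s - 9) + 63| = |9s + 54| = 9|s + 6|.
So 9|s + 6| < ε exactly when |s + 6| < ε/9.
Take δ = ε/9. If 0 < |s + 6| < δ then |(9s - 9) + 63| = 9|s + 6| < 9·(ε/9) = ε.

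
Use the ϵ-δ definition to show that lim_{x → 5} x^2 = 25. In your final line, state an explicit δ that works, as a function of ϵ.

Fix ϵ > 0. We seek δ > 0 with 0 < |x − 5| < δ ⇒ |x^2 − 25| < ϵ.
Factor: x^2 − 25 = (x − 5)(x + 5), so |x^2 − 25| = |x − 5|·|x + 5|.
Restrict δ ≤ 1. Then |x − 5| < 1 gives |x| < 6, so by the triangle inequality |x + 5| ≤ 6 + 5 = 11.
Hence |x^2 − 25| ≤ 11|x − 5|, which is < ϵ once |x − 5| < ϵ/11.
Take δ = min(1, ϵ/11). If 0 < |x − 5| < δ then both bounds hold and |x^2 − 25| ≤ 11|x − 5| < 11·(ϵ/11) = ϵ.

δ = min(1, ϵ/11)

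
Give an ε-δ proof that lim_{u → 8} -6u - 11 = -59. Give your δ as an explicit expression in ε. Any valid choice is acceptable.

δ = ε/6

Suppose ε > 0. We need δ > 0 so that 0 < |u − 8| < δ implies |(-6u - 11) + 59| < ε.
Since (-6u - 11) + 59 = -6(u − 8), we have |(-6u - 11) + 59| = 6|u − 8|.
So 6|u − 8| < ε exactly when |u − 8| < ε/6.
Choosing δ = ε/6 gives |(-6u - 11) + 59| = 6|u − 8| < ε whenever |u − 8| < δ.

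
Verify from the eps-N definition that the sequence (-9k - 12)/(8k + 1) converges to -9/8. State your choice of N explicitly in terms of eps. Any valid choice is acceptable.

Suppose eps > 0. For k ≥ 1, |(-9k - 12)/(8k + 1) + 9/8| = |-87|/(8(8k + 1)) = 87/(8(8k + 1)).
Since 8k + 1 ≥ 8k for k ≥ 1, this is ≤ 87/(8·8k) = (87/64)/k.
So |(-9k - 12)/(8k + 1) + 9/8| < eps whenever k > (87/64)/eps.
Take N = (87/64)/eps. If k > N then |(-9k - 12)/(8k + 1) + 9/8| ≤ (87/64)/k < eps.

N = (87/64)/eps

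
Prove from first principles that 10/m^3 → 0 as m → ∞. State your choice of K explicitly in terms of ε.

K = (10/ε)^{1/3}

Let ε > 0 be given. For m ≥ 1, |10/m^3 − 0| = 10/m^3.
10/m^3 < ε ⇔ m^3 > 10/ε ⇔ m > (10/ε)^{1/3}.
Take K = (10/ε)^{1/3}. Then m > K implies 10/m^3 < ε.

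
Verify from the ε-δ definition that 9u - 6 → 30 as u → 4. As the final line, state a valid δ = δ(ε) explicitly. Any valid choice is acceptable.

δ = ε/9

Let ε > 0 be given. We need δ > 0 so that 0 < |u − 4| < δ implies |(9u - 6) − 30| < ε.
|(9u - 6) − 30| = |9u - 36| = 9|u − 4|.
Thus it suffices that |u − 4| < ε/9.
Take δ = ε/9. If 0 < |u − 4| < δ then |(9u - 6) − 30| = 9|u − 4| < 9·(ε/9) = ε.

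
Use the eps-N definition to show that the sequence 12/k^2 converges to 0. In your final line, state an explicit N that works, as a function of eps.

N = (12/eps)^{1/2}

Suppose eps > 0. For k ≥ 1, |12/k^2 − 0| = 12/k^2.
12/k^2 < eps ⇔ k^2 > 12/eps ⇔ k > (12/eps)^{1/2}.
Take N = (12/eps)^{1/2}. Then k > N implies 12/k^2 < eps.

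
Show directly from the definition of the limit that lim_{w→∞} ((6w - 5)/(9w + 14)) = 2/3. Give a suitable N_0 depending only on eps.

N_0 = (43/27)/eps

Let eps > 0. We seek N_0 > 0 such that w > N_0 implies |(6w - 5)/(9w + 14) − (2/3)| < eps.
(6w - 5)/(9w + 14) − (2/3) = (9(6w - 5) − 6(9w + 14)) / (9(9w + 14)) = -129/(9(9w + 14)).
For w > 0 we have 9w + 14 > 9w, so |(6w - 5)/(9w + 14) − (2/3)| = 129/(9(9w + 14)) < 129/(9·9w) = (43/27)/w.
Thus |(6w - 5)/(9w + 14) − (2/3)| < eps whenever w > (43/27)/eps.
Take N_0 = (43/27)/eps. If w > N_0 then |(6w - 5)/(9w + 14) − (2/3)| < (43/27)/w < eps.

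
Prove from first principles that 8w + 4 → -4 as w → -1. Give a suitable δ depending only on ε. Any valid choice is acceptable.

δ = ε/8

Let ε > 0 be given. We need δ > 0 so that 0 < |w + 1| < δ implies |(8w + 4) + 4| < ε.
Since (8w + 4) + 4 = 8(w + 1), we have |(8w + 4) + 4| = 8|w + 1|.
Thus it suffices that |w + 1| < ε/8.
Take δ = ε/8. If 0 < |w + 1| < δ then |(8w + 4) + 4| = 8|w + 1| < 8·(ε/8) = ε.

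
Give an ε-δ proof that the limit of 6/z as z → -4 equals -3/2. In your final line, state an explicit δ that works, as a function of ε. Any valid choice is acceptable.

Let ε > 0. We seek δ > 0 such that 0 < |z + 4| < δ implies |6/z + 3/2| < ε.
|6/z + 3/2| = 6·|-4 − z|/(4·|z|) = 6|z + 4|/(4|z|).
Restrict δ ≤ 2. Then |z + 4| < 2 gives |z| > 2, so 4|z| > 8.
Then |6/z + 3/2| < 6|z + 4|/8, which is < ε when |z + 4| < (4/3)ε.
Take δ = min(2, (4/3)ε). Then 0 < |z + 4| < δ gives both |z + 4| < 2 and |z + 4| < (4/3)ε, so |6/z + 3/2| < ε.

δ = min(2, (4/3)ε)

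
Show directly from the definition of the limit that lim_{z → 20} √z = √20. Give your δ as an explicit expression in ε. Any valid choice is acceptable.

δ = min(20, √20·ε)

Suppose ε > 0. We want δ > 0 such that 0 < |z − 20| < δ implies |√z − √20| < ε.
Rationalise: √z − √20 = (z − 20)/(√z + √20), so |√z − √20| = |z − 20|/(√z + √20).
Restrict δ ≤ 20 so that |z − 20| < 20 forces z > 0, and then √z + √20 > √20.
Hence |√z − √20| < |z − 20|/√20, which is < ε once |z − 20| < √20·ε.
Take δ = min(20, √20·ε). If 0 < |z − 20| < δ then z > 0 and |√z − √20| < |z − 20|/√20 < ε.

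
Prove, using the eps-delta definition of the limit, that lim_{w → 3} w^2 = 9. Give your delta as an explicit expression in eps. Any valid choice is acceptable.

Let eps > 0. We seek delta > 0 with 0 < |w − 3| < delta ⇒ |w^2 − 9| < eps.
Factor: w^2 − 9 = (w − 3)(w + 3), so |w^2 − 9| = |w − 3|·|w + 3|.
Impose delta ≤ 1 so that |w| < 4; then |w + 3| ≤ 7.
Hence |w^2 − 9| ≤ 7|w − 3|, which is < eps once |w − 3| < eps/7.
Take delta = min(1, eps/7). If 0 < |w − 3| < delta then both bounds hold and |w^2 − 9| ≤ 7|w − 3| < 7·(eps/7) = eps.

delta = min(1, eps/7)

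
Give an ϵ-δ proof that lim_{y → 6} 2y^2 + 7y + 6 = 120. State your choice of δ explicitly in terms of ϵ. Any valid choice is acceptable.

Fix ϵ > 0. We want δ > 0 such that 0 < |y − 6| < δ implies |(2y^2 + 7y + 6) − 120| < ϵ.
(2y^2 + 7y + 6) − 120 = 2y^2 + 7y - 114 = (y − 6)(2y + 19).
So |(2y^2 + 7y + 6) − 120| = |y − 6|·|2y + 19|.
Assume first that |y − 6| < 1, so |y| < 7. Then |2y + 19| ≤ 2·7 + 19 = 33.
Hence |(2y^2 + 7y + 6) − 120| ≤ 33|y − 6| < ϵ provided |y − 6| < ϵ/33.
Take δ = min(1, ϵ/33). Then 0 < |y − 6| < δ gives both |y − 6| < 1 and |y − 6| < ϵ/33, so |(2y^2 + 7y + 6) − 120| < ϵ.

δ = min(1, ϵ/33)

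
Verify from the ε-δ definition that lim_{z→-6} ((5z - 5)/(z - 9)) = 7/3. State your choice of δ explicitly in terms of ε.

Let ε > 0. We want δ > 0 with 0 < |z + 6| < δ ⇒ |(5z - 5)/(z - 9) − (7/3)| < ε.
Combining over a common denominator, (5z - 5)/(z - 9) − (7/3) = [(5z - 5)·(-15) − (-35)·(z - 9)] / [(-15)·(z - 9)] = -40(z + 6) / ((-15)(z - 9)).
So |(5z - 5)/(z - 9) − (7/3)| = 40|z + 6| / (15·|z − 9|).
Restrict δ ≤ 15/2. Then |z + 6| < 15/2 gives |z − 9| = |(z + 6) + (-15)| ≥ 15 − 15/2 = 15/2.
Hence |(5z - 5)/(z - 9) − (7/3)| < 40|z + 6|/(15·(15/2)) = (16/45)|z + 6|, which is < ε once |z + 6| < (45/16)ε.
Take δ = min(15/2, (45/16)ε). Then 0 < |z + 6| < δ forces both bounds, so |(5z - 5)/(z - 9) − (7/3)| < ε.

δ = min(15/2, (45/16)ε)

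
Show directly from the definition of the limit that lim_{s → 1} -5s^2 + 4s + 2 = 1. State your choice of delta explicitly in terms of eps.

delta = min(1, eps/11)

Fix eps > 0. We want delta > 0 such that 0 < |s − 1| < delta implies |(-5s^2 + 4s + 2) − 1| < eps.
(-5s^2 + 4s + 2) − 1 = -5s^2 + 4s + 1 = (s − 1)(-5s - 1).
So |(-5s^2 + 4s + 2) − 1| = |s − 1|·|-5s - 1|.
Assume first that |s − 1| < 1, so |s| < 2. Then |-5s - 1| ≤ 5·2 + 1 = 11.
Hence |(-5s^2 + 4s + 2) − 1| ≤ 11|s − 1| < eps provided |s − 1| < eps/11.
Take delta = min(1, eps/11). Then 0 < |s − 1| < delta gives both |s − 1| < 1 and |s − 1| < eps/11, so |(-5s^2 + 4s + 2) − 1| < eps.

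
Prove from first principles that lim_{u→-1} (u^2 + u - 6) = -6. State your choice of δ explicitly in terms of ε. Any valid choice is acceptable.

Let ε > 0. We want δ > 0 such that 0 < |u + 1| < δ implies |(u^2 + u - 6) + 6| < ε.
(u^2 + u - 6) + 6 = u^2 + u = (u + 1)(u).
So |(u^2 + u - 6) + 6| = |u + 1|·|u|.
Require δ ≤ 1. Then |u + 1| < 1 gives |u| < 2, and by the triangle inequality |u| ≤ 2 = 2.
Hence |(u^2 + u - 6) + 6| ≤ 2|u + 1| < ε provided |u + 1| < ε/2.
Take δ = min(1, ε/2). Then 0 < |u + 1| < δ gives both |u + 1| < 1 and |u + 1| < ε/2, so |(u^2 + u - 6) + 6| < ε.

δ = min(1, ε/2)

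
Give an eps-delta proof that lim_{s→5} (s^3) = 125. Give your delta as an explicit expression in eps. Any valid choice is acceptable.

Let eps > 0 be given. We seek delta > 0 with 0 < |s − 5| < delta ⇒ |s^3 − 125| < eps.
Factor: s^3 − 125 = (s − 5)(s^2 + 5s + 25), so |s^3 − 125| = |s − 5|·|s^2 + 5s + 25|.
Impose delta ≤ 2 so that |s| < 7; then |s^2 + 5s + 25| ≤ 109.
Hence |s^3 − 125| ≤ 109|s − 5|, which is < eps once |s − 5| < eps/109.
Take delta = min(2, eps/109). If 0 < |s − 5| < delta then both bounds hold and |s^3 − 125| ≤ 109|s − 5| < 109·(eps/109) = eps.

delta = min(2, eps/109)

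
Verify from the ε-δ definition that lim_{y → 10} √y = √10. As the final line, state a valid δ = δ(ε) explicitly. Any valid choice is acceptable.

Let ε > 0. We want δ > 0 such that 0 < |y − 10| < δ implies |√y − √10| < ε.
Rationalise: √y − √10 = (y − 10)/(√y + √10), so |√y − √10| = |y − 10|/(√y + √10).
Restrict δ ≤ 10 so that |y − 10| < 10 forces y > 0, and then √y + √10 > √10.
Hence |√y − √10| < |y − 10|/√10, which is < ε once |y − 10| < √10·ε.
Take δ = min(10, √10·ε). If 0 < |y − 10| < δ then y > 0 and |√y − √10| < |y − 10|/√10 < ε.

δ = min(10, √10·ε)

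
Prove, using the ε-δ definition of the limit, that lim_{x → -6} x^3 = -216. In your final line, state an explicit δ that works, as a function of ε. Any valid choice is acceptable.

δ = min(2, ε/148)

Fix ε > 0. We seek δ > 0 with 0 < |x + 6| < δ ⇒ |x^3 + 216| < ε.
Factor: x^3 + 216 = (x + 6)(x^2 - 6x + 36), so |x^3 + 216| = |x + 6|·|x^2 - 6x + 36|.
Impose δ ≤ 2 so that |x| < 8; then |x^2 - 6x + 36| ≤ 148.
Hence |x^3 + 216| ≤ 148|x + 6|, which is < ε once |x + 6| < ε/148.
Take δ = min(2, ε/148). If 0 < |x + 6| < δ then both bounds hold and |x^3 + 216| ≤ 148|x + 6| < 148·(ε/148) = ε.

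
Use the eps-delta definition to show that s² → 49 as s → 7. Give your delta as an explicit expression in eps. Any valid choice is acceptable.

Suppose eps > 0. We seek delta > 0 with 0 < |s − 7| < delta ⇒ |s² − 49| < eps.
Factor: s² − 49 = (s − 7)(s + 7), so |s² − 49| = |s − 7|·|s + 7|.
Restrict delta ≤ 1. Then |s − 7| < 1 gives |s| < 8, so by the triangle inequality |s + 7| ≤ 8 + 7 = 15.
Hence |s² − 49| ≤ 15|s − 7|, which is < eps once |s − 7| < eps/15.
Take delta = min(1, eps/15). If 0 < |s − 7| < delta then both bounds hold and |s² − 49| ≤ 15|s − 7| < 15·(eps/15) = eps.

delta = min(1, eps/15)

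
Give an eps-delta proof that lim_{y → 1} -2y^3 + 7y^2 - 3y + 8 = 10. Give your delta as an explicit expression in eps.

Suppose eps > 0. We want delta > 0 such that 0 < |y − 1| < delta implies |(-2y^3 + 7y^2 - 3y + 8) − 10| < eps.
(-2y^3 + 7y^2 - 3y + 8) − 10 = -2y^3 + 7y^2 - 3y - 2 = (y − 1)(-2y^2 + 5y + 2).
So |(-2y^3 + 7y^2 - 3y + 8) − 10| = |y − 1|·|-2y^2 + 5y + 2|.
Assume first that |y − 1| < 2, so |y| < 3. Then |-2y^2 + 5y + 2| ≤ 2·3^2 + 5·3 + 2 = 35.
Hence |(-2y^3 + 7y^2 - 3y + 8) − 10| ≤ 35|y − 1| < eps provided |y − 1| < eps/35.
Take delta = min(2, eps/35). Then 0 < |y − 1| < delta gives both |y − 1| < 2 and |y − 1| < eps/35, so |(-2y^3 + 7y^2 - 3y + 8) − 10| < eps.

delta = min(2, eps/35)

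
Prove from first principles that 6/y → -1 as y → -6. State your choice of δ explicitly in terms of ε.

δ = min(3, 3ε)

Fix ε > 0. We seek δ > 0 such that 0 < |y + 6| < δ implies |6/y + 1| < ε.
|6/y + 1| = 6·|-6 − y|/(6·|y|) = 6|y + 6|/(6|y|).
Restrict δ ≤ 3. Then |y + 6| < 3 gives |y| > 3, so 6|y| > 18.
Then |6/y + 1| < 6|y + 6|/18, which is < ε when |y + 6| < 3ε.
Take δ = min(3, 3ε). Then 0 < |y + 6| < δ gives both |y + 6| < 3 and |y + 6| < 3ε, so |6/y + 1| < ε.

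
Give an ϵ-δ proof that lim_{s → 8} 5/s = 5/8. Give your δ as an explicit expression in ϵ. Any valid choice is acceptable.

δ = min(4, (32/5)ϵ)

Let ϵ > 0. We seek δ > 0 such that 0 < |s − 8| < δ implies |5/s − (5/8)| < ϵ.
|5/s − (5/8)| = 5·|8 − s|/(8·|s|) = 5|s − 8|/(8|s|).
Restrict δ ≤ 4. Then |s − 8| < 4 gives |s| > 4, so 8|s| > 32.
Then |5/s − (5/8)| < 5|s − 8|/32, which is < ϵ when |s − 8| < (32/5)ϵ.
Take δ = min(4, (32/5)ϵ). Then 0 < |s − 8| < δ gives both |s − 8| < 4 and |s − 8| < (32/5)ϵ, so |5/s − (5/8)| < ϵ.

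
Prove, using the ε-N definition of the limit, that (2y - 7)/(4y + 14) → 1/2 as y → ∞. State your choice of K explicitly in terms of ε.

Let ε > 0. We seek K > 0 such that y > K implies |(2y - 7)/(4y + 14) − (1/2)| < ε.
(2y - 7)/(4y + 14) − (1/2) = (4(2y - 7) − 2(4y + 14)) / (4(4y + 14)) = -56/(4(4y + 14)).
For y > 0 we have 4y + 14 > 4y, so |(2y - 7)/(4y + 14) − (1/2)| = 56/(4(4y + 14)) < 56/(4·4y) = (7/2)/y.
Thus |(2y - 7)/(4y + 14) − (1/2)| < ε whenever y > (7/2)/ε.
Take K = (7/2)/ε. If y > K then |(2y - 7)/(4y + 14) − (1/2)| < (7/2)/y < ε.

K = (7/2)/ε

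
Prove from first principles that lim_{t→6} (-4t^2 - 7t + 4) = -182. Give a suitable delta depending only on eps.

delta = min(1, eps/59)

Let eps > 0 be given. We want delta > 0 such that 0 < |t − 6| < delta implies |(-4t^2 - 7t + 4) + 182| < eps.
(-4t^2 - 7t + 4) + 182 = -4t^2 - 7t + 186 = (t − 6)(-4t - 31).
So |(-4t^2 - 7t + 4) + 182| = |t − 6|·|-4t - 31|.
Assume first that |t − 6| < 1, so |t| < 7. Then |-4t - 31| ≤ 4·7 + 31 = 59.
Hence |(-4t^2 - 7t + 4) + 182| ≤ 59|t − 6| < eps provided |t − 6| < eps/59.
Choosing delta = min(1, eps/59) ensures both conditions, hence |(-4t^2 - 7t + 4) + 182| < eps.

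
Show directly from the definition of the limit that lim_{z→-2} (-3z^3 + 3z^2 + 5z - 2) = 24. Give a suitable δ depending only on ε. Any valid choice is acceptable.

Fix ε > 0. We want δ > 0 such that 0 < |z + 2| < δ implies |(-3z^3 + 3z^2 + 5z - 2) − 24| < ε.
(-3z^3 + 3z^2 + 5z - 2) − 24 = -3z^3 + 3z^2 + 5z - 26 = (z + 2)(-3z^2 + 9z - 13).
So |(-3z^3 + 3z^2 + 5z - 2) − 24| = |z + 2|·|-3z^2 + 9z - 13|.
Assume first that |z + 2| < 1, so |z| < 3. Then |-3z^2 + 9z - 13| ≤ 3·3^2 + 9·3 + 13 = 67.
Hence |(-3z^3 + 3z^2 + 5z - 2) − 24| ≤ 67|z + 2| < ε provided |z + 2| < ε/67.
Choosing δ = min(1, ε/67) ensures both conditions, hence |(-3z^3 + 3z^2 + 5z - 2) − 24| < ε.

δ = min(1, ε/67)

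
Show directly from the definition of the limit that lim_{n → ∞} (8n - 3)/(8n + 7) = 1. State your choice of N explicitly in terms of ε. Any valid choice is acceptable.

N = (5/4)/ε

Fix ε > 0. For n ≥ 1, |(8n - 3)/(8n + 7) − 1| = |-80|/(8(8n + 7)) = 80/(8(8n + 7)).
Since 8n + 7 ≥ 8n for n ≥ 1, this is ≤ 80/(8·8n) = (5/4)/n.
So |(8n - 3)/(8n + 7) − 1| < ε whenever n > (5/4)/ε.
Take N = (5/4)/ε. If n > N then |(8n - 3)/(8n + 7) − 1| ≤ (5/4)/n < ε.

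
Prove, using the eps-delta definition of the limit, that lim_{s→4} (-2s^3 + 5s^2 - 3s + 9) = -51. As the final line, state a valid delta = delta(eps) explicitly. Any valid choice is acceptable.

Let eps > 0. We want delta > 0 such that 0 < |s − 4| < delta implies |(-2s^3 + 5s^2 - 3s + 9) + 51| < eps.
(-2s^3 + 5s^2 - 3s + 9) + 51 = -2s^3 + 5s^2 - 3s + 60 = (s − 4)(-2s^2 - 3s - 15).
So |(-2s^3 + 5s^2 - 3s + 9) + 51| = |s − 4|·|-2s^2 - 3s - 15|.
Assume first that |s − 4| < 2, so |s| < 6. Then |-2s^2 - 3s - 15| ≤ 2·6^2 + 3·6 + 15 = 105.
Hence |(-2s^3 + 5s^2 - 3s + 9) + 51| ≤ 105|s − 4| < eps provided |s − 4| < eps/105.
Take delta = min(2, eps/105). Then 0 < |s − 4| < delta gives both |s − 4| < 2 and |s − 4| < eps/105, so |(-2s^3 + 5s^2 - 3s + 9) + 51| < eps.

delta = min(2, eps/105)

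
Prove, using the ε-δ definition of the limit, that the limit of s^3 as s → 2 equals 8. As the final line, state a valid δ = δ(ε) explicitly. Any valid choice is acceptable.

Suppose ε > 0. We seek δ > 0 with 0 < |s − 2| < δ ⇒ |s^3 − 8| < ε.
Factor: s^3 − 8 = (s − 2)(s^2 + 2s + 4), so |s^3 − 8| = |s − 2|·|s^2 + 2s + 4|.
Impose δ ≤ 1 so that |s| < 3; then |s^2 + 2s + 4| ≤ 19.
Hence |s^3 − 8| ≤ 19|s − 2|, which is < ε once |s − 2| < ε/19.
Take δ = min(1, ε/19). If 0 < |s − 2| < δ then both bounds hold and |s^3 − 8| ≤ 19|s − 2| < 19·(ε/19) = ε.

δ = min(1, ε/19)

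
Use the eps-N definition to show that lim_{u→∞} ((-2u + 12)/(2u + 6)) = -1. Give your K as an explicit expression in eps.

K = 9/eps

Let eps > 0. We seek K > 0 such that u > K implies |(-2u + 12)/(2u + 6) + 1| < eps.
(-2u + 12)/(2u + 6) + 1 = (2(-2u + 12) − (-2)(2u + 6)) / (2(2u + 6)) = 36/(2(2u + 6)).
For u > 0 we have 2u + 6 > 2u, so |(-2u + 12)/(2u + 6) + 1| = 36/(2(2u + 6)) < 36/(2·2u) = 9/u.
Thus |(-2u + 12)/(2u + 6) + 1| < eps whenever u > 9/eps.
Take K = 9/eps. If u > K then |(-2u + 12)/(2u + 6) + 1| < 9/u < eps.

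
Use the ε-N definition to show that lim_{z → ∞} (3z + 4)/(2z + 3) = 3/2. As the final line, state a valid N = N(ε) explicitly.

N = (1/4)/ε

Let ε > 0 be given. We seek N > 0 such that z > N implies |(3z + 4)/(2z + 3) − (3/2)| < ε.
(3z + 4)/(2z + 3) − (3/2) = (2(3z + 4) − 3(2z + 3)) / (2(2z + 3)) = -1/(2(2z + 3)).
For z > 0 we have 2z + 3 > 2z, so |(3z + 4)/(2z + 3) − (3/2)| = 1/(2(2z + 3)) < 1/(2·2z) = (1/4)/z.
Thus |(3z + 4)/(2z + 3) − (3/2)| < ε whenever z > (1/4)/ε.
Take N = (1/4)/ε. If z > N then |(3z + 4)/(2z + 3) − (3/2)| < (1/4)/z < ε.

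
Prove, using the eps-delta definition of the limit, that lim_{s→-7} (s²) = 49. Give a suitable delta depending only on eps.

delta = min(1, eps/15)

Fix eps > 0. We seek delta > 0 with 0 < |s + 7| < delta ⇒ |s² − 49| < eps.
Factor: s² − 49 = (s + 7)(s - 7), so |s² − 49| = |s + 7|·|s - 7|.
Restrict delta ≤ 1. Then |s + 7| < 1 gives |s| < 8, so by the triangle inequality |s - 7| ≤ 8 + 7 = 15.
Hence |s² − 49| ≤ 15|s + 7|, which is < eps once |s + 7| < eps/15.
Take delta = min(1, eps/15). If 0 < |s + 7| < delta then both bounds hold and |s² − 49| ≤ 15|s + 7| < 15·(eps/15) = eps.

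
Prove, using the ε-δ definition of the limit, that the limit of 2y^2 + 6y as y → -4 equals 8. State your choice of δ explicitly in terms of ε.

Let ε > 0. We want δ > 0 such that 0 < |y + 4| < δ implies |(2y^2 + 6y) − 8| < ε.
(2y^2 + 6y) − 8 = 2y^2 + 6y - 8 = (y + 4)(2y - 2).
So |(2y^2 + 6y) − 8| = |y + 4|·|2y - 2|.
Assume first that |y + 4| < 2, so |y| < 6. Then |2y - 2| ≤ 2·6 + 2 = 14.
Hence |(2y^2 + 6y) − 8| ≤ 14|y + 4| < ε provided |y + 4| < ε/14.
Take δ = min(2, ε/14). Then 0 < |y + 4| < δ gives both |y + 4| < 2 and |y + 4| < ε/14, so |(2y^2 + 6y) − 8| < ε.

δ = min(2, ε/14)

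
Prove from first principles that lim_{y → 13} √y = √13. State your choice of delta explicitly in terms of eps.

delta = min(13, √13·eps)

Fix eps > 0. We want delta > 0 such that 0 < |y − 13| < delta implies |√y − √13| < eps.
Multiplying by the conjugate, |√y − √13| = |y − 13|/(√y + √13).
Restrict delta ≤ 13 so that |y − 13| < 13 forces y > 0, and then √y + √13 > √13.
Hence |√y − √13| < |y − 13|/√13, which is < eps once |y − 13| < √13·eps.
Take delta = min(13, √13·eps). If 0 < |y − 13| < delta then y > 0 and |√y − √13| < |y − 13|/√13 < eps.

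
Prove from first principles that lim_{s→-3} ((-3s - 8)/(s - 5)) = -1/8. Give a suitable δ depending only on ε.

Let ε > 0. We want δ > 0 with 0 < |s + 3| < δ ⇒ |(-3s - 8)/(s - 5) + 1/8| < ε.
Combining over a common denominator, (-3s - 8)/(s - 5) + 1/8 = [(-3s - 8)·(-8) − 1·(s - 5)] / [(-8)·(s - 5)] = 23(s + 3) / ((-8)(s - 5)).
So |(-3s - 8)/(s - 5) + 1/8| = 23|s + 3| / (8·|s − 5|).
Restrict δ ≤ 4. Then |s + 3| < 4 gives |s − 5| = |(s + 3) + (-8)| ≥ 8 − 4 = 4.
Hence |(-3s - 8)/(s - 5) + 1/8| < 23|s + 3|/(8·4) = (23/32)|s + 3|, which is < ε once |s + 3| < (32/23)ε.
Take δ = min(4, (32/23)ε). Then 0 < |s + 3| < δ forces both bounds, so |(-3s - 8)/(s - 5) + 1/8| < ε.

δ = min(4, (32/23)ε)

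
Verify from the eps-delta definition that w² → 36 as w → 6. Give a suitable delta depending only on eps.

delta = min(2, eps/14)

Suppose eps > 0. We seek delta > 0 with 0 < |w − 6| < delta ⇒ |w² − 36| < eps.
Factor: w² − 36 = (w − 6)(w + 6), so |w² − 36| = |w − 6|·|w + 6|.
Impose delta ≤ 2 so that |w| < 8; then |w + 6| ≤ 14.
Hence |w² − 36| ≤ 14|w − 6|, which is < eps once |w − 6| < eps/14.
Take delta = min(2, eps/14). If 0 < |w − 6| < delta then both bounds hold and |w² − 36| ≤ 14|w − 6| < 14·(eps/14) = eps.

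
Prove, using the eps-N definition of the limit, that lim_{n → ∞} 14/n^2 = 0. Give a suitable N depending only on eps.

N = (14/eps)^{1/2}

Suppose eps > 0. For n ≥ 1, |14/n^2 − 0| = 14/n^2.
14/n^2 < eps ⇔ n^2 > 14/eps ⇔ n > (14/eps)^{1/2}.
Take N = (14/eps)^{1/2}. Then n > N implies 14/n^2 < eps.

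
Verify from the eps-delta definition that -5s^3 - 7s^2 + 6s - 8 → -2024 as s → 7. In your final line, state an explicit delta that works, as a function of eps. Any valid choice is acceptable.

delta = min(1, eps/944)

Let eps > 0 be given. We want delta > 0 such that 0 < |s − 7| < delta implies |(-5s^3 - 7s^2 + 6s - 8) + 2024| < eps.
(-5s^3 - 7s^2 + 6s - 8) + 2024 = -5s^3 - 7s^2 + 6s + 2016 = (s − 7)(-5s^2 - 42s - 288).
So |(-5s^3 - 7s^2 + 6s - 8) + 2024| = |s − 7|·|-5s^2 - 42s - 288|.
Require delta ≤ 1. Then |s − 7| < 1 gives |s| < 8, and by the triangle inequality |-5s^2 - 42s - 288| ≤ 5·8^2 + 42·8 + 288 = 944.
Hence |(-5s^3 - 7s^2 + 6s - 8) + 2024| ≤ 944|s − 7| < eps provided |s − 7| < eps/944.
Choosing delta = min(1, eps/944) ensures both conditions, hence |(-5s^3 - 7s^2 + 6s - 8) + 2024| < eps.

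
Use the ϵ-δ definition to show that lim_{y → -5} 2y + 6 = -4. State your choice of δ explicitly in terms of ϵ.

δ = ϵ/2

Fix ϵ > 0. We need δ > 0 so that 0 < |y + 5| < δ implies |(2y + 6) + 4| < ϵ.
Since (2y + 6) + 4 = 2(y + 5), we have |(2y + 6) + 4| = 2|y + 5|.
Thus it suffices that |y + 5| < ϵ/2.
Take δ = ϵ/2. If 0 < |y + 5| < δ then |(2y + 6) + 4| = 2|y + 5| < 2·(ϵ/2) = ϵ.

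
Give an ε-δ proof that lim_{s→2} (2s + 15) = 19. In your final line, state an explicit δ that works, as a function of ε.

δ = ε/2

Fix ε > 0. We need δ > 0 so that 0 < |s − 2| < δ implies |(2s + 15) − 19| < ε.
Since (2s + 15) − 19 = 2(s − 2), we have |(2s + 15) − 19| = 2|s − 2|.
So 2|s − 2| < ε exactly when |s − 2| < ε/2.
Take δ = ε/2. If 0 < |s − 2| < δ then |(2s + 15) − 19| = 2|s − 2| < 2·(ε/2) = ε.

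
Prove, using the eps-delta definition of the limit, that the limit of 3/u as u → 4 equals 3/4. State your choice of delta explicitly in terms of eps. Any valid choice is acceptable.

Fix eps > 0. We seek delta > 0 such that 0 < |u − 4| < delta implies |3/u − (3/4)| < eps.
|3/u − (3/4)| = 3·|4 − u|/(4·|u|) = 3|u − 4|/(4|u|).
Restrict delta ≤ 2. Then |u − 4| < 2 gives |u| > 2, so 4|u| > 8.
Then |3/u − (3/4)| < 3|u − 4|/8, which is < eps when |u − 4| < (8/3)eps.
Take delta = min(2, (8/3)eps). Then 0 < |u − 4| < delta gives both |u − 4| < 2 and |u − 4| < (8/3)eps, so |3/u − (3/4)| < eps.

delta = min(2, (8/3)eps)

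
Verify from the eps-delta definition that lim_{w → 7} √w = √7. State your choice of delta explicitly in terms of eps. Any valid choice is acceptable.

Fix eps > 0. We want delta > 0 such that 0 < |w − 7| < delta implies |√w − √7| < eps.
Multiplying by the conjugate, |√w − √7| = |w − 7|/(√w + √7).
Restrict delta ≤ 7 so that |w − 7| < 7 forces w > 0, and then √w + √7 > √7.
Hence |√w − √7| < |w − 7|/√7, which is < eps once |w − 7| < √7·eps.
Take delta = min(7, √7·eps). If 0 < |w − 7| < delta then w > 0 and |√w − √7| < |w − 7|/√7 < eps.

delta = min(7, √7·eps)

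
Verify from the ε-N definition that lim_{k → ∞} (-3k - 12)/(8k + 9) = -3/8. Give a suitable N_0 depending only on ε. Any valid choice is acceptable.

Suppose ε > 0. For k ≥ 1, |(-3k - 12)/(8k + 9) + 3/8| = |-69|/(8(8k + 9)) = 69/(8(8k + 9)).
Since 8k + 9 ≥ 8k for k ≥ 1, this is ≤ 69/(8·8k) = (69/64)/k.
So |(-3k - 12)/(8k + 9) + 3/8| < ε whenever k > (69/64)/ε.
Take N_0 = (69/64)/ε. If k > N_0 then |(-3k - 12)/(8k + 9) + 3/8| ≤ (69/64)/k < ε.

N_0 = (69/64)/ε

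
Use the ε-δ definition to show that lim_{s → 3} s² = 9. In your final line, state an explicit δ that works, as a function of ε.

Let ε > 0 be given. We seek δ > 0 with 0 < |s − 3| < δ ⇒ |s² − 9| < ε.
Factor: s² − 9 = (s − 3)(s + 3), so |s² − 9| = |s − 3|·|s + 3|.
Impose δ ≤ 1 so that |s| < 4; then |s + 3| ≤ 7.
Hence |s² − 9| ≤ 7|s − 3|, which is < ε once |s − 3| < ε/7.
Take δ = min(1, ε/7). If 0 < |s − 3| < δ then both bounds hold and |s² − 9| ≤ 7|s − 3| < 7·(ε/7) = ε.

δ = min(1, ε/7)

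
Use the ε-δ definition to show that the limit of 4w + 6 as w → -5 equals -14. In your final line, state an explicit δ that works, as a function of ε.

δ = ε/4

Suppose ε > 0. We need δ > 0 so that 0 < |w + 5| < δ implies |(4w + 6) + 14| < ε.
Since (4w + 6) + 14 = 4(w + 5), we have |(4w + 6) + 14| = 4|w + 5|.
So 4|w + 5| < ε exactly when |w + 5| < ε/4.
Take δ = ε/4. If 0 < |w + 5| < δ then |(4w + 6) + 14| = 4|w + 5| < 4·(ε/4) = ε.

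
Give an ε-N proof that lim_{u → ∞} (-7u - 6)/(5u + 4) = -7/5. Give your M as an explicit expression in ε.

M = (2/25)/ε

Fix ε > 0. We seek M > 0 such that u > M implies |(-7u - 6)/(5u + 4) + 7/5| < ε.
(-7u - 6)/(5u + 4) + 7/5 = (5(-7u - 6) − (-7)(5u + 4)) / (5(5u + 4)) = -2/(5(5u + 4)).
For u > 0 we have 5u + 4 > 5u, so |(-7u - 6)/(5u + 4) + 7/5| = 2/(5(5u + 4)) < 2/(5·5u) = (2/25)/u.
Thus |(-7u - 6)/(5u + 4) + 7/5| < ε whenever u > (2/25)/ε.
Take M = (2/25)/ε. If u > M then |(-7u - 6)/(5u + 4) + 7/5| < (2/25)/u < ε.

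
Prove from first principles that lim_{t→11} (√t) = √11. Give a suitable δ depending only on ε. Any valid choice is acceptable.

Let ε > 0 be given. We want δ > 0 such that 0 < |t − 11| < δ implies |√t − √11| < ε.
Rationalise: √t − √11 = (t − 11)/(√t + √11), so |√t − √11| = |t − 11|/(√t + √11).
Restrict δ ≤ 11 so that |t − 11| < 11 forces t > 0, and then √t + √11 > √11.
Hence |√t − √11| < |t − 11|/√11, which is < ε once |t − 11| < √11·ε.
Take δ = min(11, √11·ε). If 0 < |t − 11| < δ then t > 0 and |√t − √11| < |t − 11|/√11 < ε.

δ = min(11, √11·ε)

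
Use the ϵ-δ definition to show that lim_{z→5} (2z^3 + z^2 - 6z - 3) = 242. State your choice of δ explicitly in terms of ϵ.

Let ϵ > 0 be given. We want δ > 0 such that 0 < |z − 5| < δ implies |(2z^3 + z^2 - 6z - 3) − 242| < ϵ.
(2z^3 + z^2 - 6z - 3) − 242 = 2z^3 + z^2 - 6z - 245 = (z − 5)(2z^2 + 11z + 49).
So |(2z^3 + z^2 - 6z - 3) − 242| = |z − 5|·|2z^2 + 11z + 49|.
Assume first that |z − 5| < 1, so |z| < 6. Then |2z^2 + 11z + 49| ≤ 2·6^2 + 11·6 + 49 = 187.
Hence |(2z^3 + z^2 - 6z - 3) − 242| ≤ 187|z − 5| < ϵ provided |z − 5| < ϵ/187.
Take δ = min(1, ϵ/187). Then 0 < |z − 5| < δ gives both |z − 5| < 1 and |z − 5| < ϵ/187, so |(2z^3 + z^2 - 6z - 3) − 242| < ϵ.

δ = min(1, ϵ/187)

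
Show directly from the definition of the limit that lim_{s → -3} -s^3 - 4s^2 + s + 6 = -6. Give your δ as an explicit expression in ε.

δ = min(1, ε/24)

Let ε > 0. We want δ > 0 such that 0 < |s + 3| < δ implies |(-s^3 - 4s^2 + s + 6) + 6| < ε.
(-s^3 - 4s^2 + s + 6) + 6 = -s^3 - 4s^2 + s + 12 = (s + 3)(-s^2 - s + 4).
So |(-s^3 - 4s^2 + s + 6) + 6| = |s + 3|·|-s^2 - s + 4|.
Require δ ≤ 1. Then |s + 3| < 1 gives |s| < 4, and by the triangle inequality |-s^2 - s + 4| ≤ 4^2 + 4 + 4 = 24.
Hence |(-s^3 - 4s^2 + s + 6) + 6| ≤ 24|s + 3| < ε provided |s + 3| < ε/24.
Choosing δ = min(1, ε/24) ensures both conditions, hence |(-s^3 - 4s^2 + s + 6) + 6| < ε.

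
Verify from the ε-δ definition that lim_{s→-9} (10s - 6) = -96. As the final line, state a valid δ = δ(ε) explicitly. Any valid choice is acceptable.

Suppose ε > 0. We need δ > 0 so that 0 < |s + 9| < δ implies |(10s - 6) + 96| < ε.
Since (10s - 6) + 96 = 10(s + 9), we have |(10s - 6) + 96| = 10|s + 9|.
Thus it suffices that |s + 9| < ε/10.
Choosing δ = ε/10 gives |(10s - 6) + 96| = 10|s + 9| < ε whenever |s + 9| < δ.

δ = ε/10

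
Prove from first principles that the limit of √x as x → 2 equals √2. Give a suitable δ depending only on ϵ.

δ = min(2, √2·ϵ)

Suppose ϵ > 0. We want δ > 0 such that 0 < |x − 2| < δ implies |√x − √2| < ϵ.
Multiplying by the conjugate, |√x − √2| = |x − 2|/(√x + √2).
Restrict δ ≤ 2 so that |x − 2| < 2 forces x > 0, and then √x + √2 > √2.
Hence |√x − √2| < |x − 2|/√2, which is < ϵ once |x − 2| < √2·ϵ.
Take δ = min(2, √2·ϵ). If 0 < |x − 2| < δ then x > 0 and |√x − √2| < |x − 2|/√2 < ϵ.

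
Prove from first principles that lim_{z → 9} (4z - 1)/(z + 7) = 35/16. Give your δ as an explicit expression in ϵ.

δ = min(8, (128/29)ϵ)

Suppose ϵ > 0. We want δ > 0 with 0 < |z − 9| < δ ⇒ |(4z - 1)/(z + 7) − (35/16)| < ϵ.
Combining over a common denominator, (4z - 1)/(z + 7) − (35/16) = [(4z - 1)·16 − 35·(z + 7)] / [16·(z + 7)] = 29(z − 9) / (16(z + 7)).
So |(4z - 1)/(z + 7) − (35/16)| = 29|z − 9| / (16·|z + 7|).
Restrict δ ≤ 8. Then |z − 9| < 8 gives |z + 7| = |(z − 9) + 16| ≥ 16 − 8 = 8.
Hence |(4z - 1)/(z + 7) − (35/16)| < 29|z − 9|/(16·8) = (29/128)|z − 9|, which is < ϵ once |z − 9| < (128/29)ϵ.
Take δ = min(8, (128/29)ϵ). Then 0 < |z − 9| < δ forces both bounds, so |(4z - 1)/(z + 7) − (35/16)| < ϵ.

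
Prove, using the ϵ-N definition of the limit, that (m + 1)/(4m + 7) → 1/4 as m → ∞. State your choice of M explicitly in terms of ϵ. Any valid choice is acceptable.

Let ϵ > 0 be given. For m ≥ 1, |(m + 1)/(4m + 7) − (1/4)| = |-3|/(4(4m + 7)) = 3/(4(4m + 7)).
Since 4m + 7 ≥ 4m for m ≥ 1, this is ≤ 3/(4·4m) = (3/16)/m.
So |(m + 1)/(4m + 7) − (1/4)| < ϵ whenever m > (3/16)/ϵ.
Take M = (3/16)/ϵ. If m > M then |(m + 1)/(4m + 7) − (1/4)| ≤ (3/16)/m < ϵ.

M = (3/16)/ϵ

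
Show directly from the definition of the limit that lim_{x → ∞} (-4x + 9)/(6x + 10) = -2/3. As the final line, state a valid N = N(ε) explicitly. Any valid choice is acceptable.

N = (47/18)/ε

Let ε > 0. We seek N > 0 such that x > N implies |(-4x + 9)/(6x + 10) + 2/3| < ε.
(-4x + 9)/(6x + 10) + 2/3 = (6(-4x + 9) − (-4)(6x + 10)) / (6(6x + 10)) = 94/(6(6x + 10)).
For x > 0 we have 6x + 10 > 6x, so |(-4x + 9)/(6x + 10) + 2/3| = 94/(6(6x + 10)) < 94/(6·6x) = (47/18)/x.
Thus |(-4x + 9)/(6x + 10) + 2/3| < ε whenever x > (47/18)/ε.
Take N = (47/18)/ε. If x > N then |(-4x + 9)/(6x + 10) + 2/3| < (47/18)/x < ε.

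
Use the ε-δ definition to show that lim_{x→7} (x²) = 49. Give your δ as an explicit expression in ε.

δ = min(1, ε/15)

Let ε > 0 be given. We seek δ > 0 with 0 < |x − 7| < δ ⇒ |x² − 49| < ε.
Factor: x² − 49 = (x − 7)(x + 7), so |x² − 49| = |x − 7|·|x + 7|.
Restrict δ ≤ 1. Then |x − 7| < 1 gives |x| < 8, so by the triangle inequality |x + 7| ≤ 8 + 7 = 15.
Hence |x² − 49| ≤ 15|x − 7|, which is < ε once |x − 7| < ε/15.
Take δ = min(1, ε/15). If 0 < |x − 7| < δ then both bounds hold and |x² − 49| ≤ 15|x − 7| < 15·(ε/15) = ε.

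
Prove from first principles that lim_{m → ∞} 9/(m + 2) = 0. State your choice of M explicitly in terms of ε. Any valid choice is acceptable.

M = 9/ε

Fix ε > 0. For m ≥ 1, |9/(m + 2) − 0| = 9/(m + 2) ≤ 9/m.
We need 9/m < ε, i.e. m > 9/ε.
Take M = 9/ε. If m > M then |9/(m + 2)| ≤ 9/m < ε.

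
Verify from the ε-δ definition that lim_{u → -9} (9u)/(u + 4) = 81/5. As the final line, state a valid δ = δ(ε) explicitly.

Fix ε > 0. We want δ > 0 with 0 < |u + 9| < δ ⇒ |(9u)/(u + 4) − (81/5)| < ε.
Combining over a common denominator, (9u)/(u + 4) − (81/5) = [(9u)·(-5) − (-81)·(u + 4)] / [(-5)·(u + 4)] = 36(u + 9) / ((-5)(u + 4)).
So |(9u)/(u + 4) − (81/5)| = 36|u + 9| / (5·|u + 4|).
Restrict δ ≤ 5/2. Then |u + 9| < 5/2 gives |u + 4| = |(u + 9) + (-5)| ≥ 5 − 5/2 = 5/2.
Hence |(9u)/(u + 4) − (81/5)| < 36|u + 9|/(5·(5/2)) = (72/25)|u + 9|, which is < ε once |u + 9| < (25/72)ε.
Take δ = min(5/2, (25/72)ε). Then 0 < |u + 9| < δ forces both bounds, so |(9u)/(u + 4) − (81/5)| < ε.

δ = min(5/2, (25/72)ε)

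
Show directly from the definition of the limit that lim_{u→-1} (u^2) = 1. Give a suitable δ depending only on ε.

δ = min(1, ε/3)

Let ε > 0 be given. We seek δ > 0 with 0 < |u + 1| < δ ⇒ |u^2 − 1| < ε.
Factor: u^2 − 1 = (u + 1)(u - 1), so |u^2 − 1| = |u + 1|·|u - 1|.
Impose δ ≤ 1 so that |u| < 2; then |u - 1| ≤ 3.
Hence |u^2 − 1| ≤ 3|u + 1|, which is < ε once |u + 1| < ε/3.
Take δ = min(1, ε/3). If 0 < |u + 1| < δ then both bounds hold and |u^2 − 1| ≤ 3|u + 1| < 3·(ε/3) = ε.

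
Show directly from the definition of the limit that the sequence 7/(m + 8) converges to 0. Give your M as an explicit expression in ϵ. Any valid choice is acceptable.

Fix ϵ > 0. For m ≥ 1, |7/(m + 8) − 0| = 7/(m + 8) ≤ 7/m.
We need 7/m < ϵ, i.e. m > 7/ϵ.
Take M = 7/ϵ. If m > M then |7/(m + 8)| ≤ 7/m < ϵ.

M = 7/ϵ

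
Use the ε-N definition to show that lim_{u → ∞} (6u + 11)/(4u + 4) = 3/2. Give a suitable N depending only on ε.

N = (5/4)/ε

Fix ε > 0. We seek N > 0 such that u > N implies |(6u + 11)/(4u + 4) − (3/2)| < ε.
(6u + 11)/(4u + 4) − (3/2) = (4(6u + 11) − 6(4u + 4)) / (4(4u + 4)) = 20/(4(4u + 4)).
For u > 0 we have 4u + 4 > 4u, so |(6u + 11)/(4u + 4) − (3/2)| = 20/(4(4u + 4)) < 20/(4·4u) = (5/4)/u.
Thus |(6u + 11)/(4u + 4) − (3/2)| < ε whenever u > (5/4)/ε.
Take N = (5/4)/ε. If u > N then |(6u + 11)/(4u + 4) − (3/2)| < (5/4)/u < ε.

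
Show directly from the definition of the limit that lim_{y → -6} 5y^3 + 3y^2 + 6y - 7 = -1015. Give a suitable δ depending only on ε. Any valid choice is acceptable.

Fix ε > 0. We want δ > 0 such that 0 < |y + 6| < δ implies |(5y^3 + 3y^2 + 6y - 7) + 1015| < ε.
(5y^3 + 3y^2 + 6y - 7) + 1015 = 5y^3 + 3y^2 + 6y + 1008 = (y + 6)(5y^2 - 27y + 168).
So |(5y^3 + 3y^2 + 6y - 7) + 1015| = |y + 6|·|5y^2 - 27y + 168|.
Require δ ≤ 2. Then |y + 6| < 2 gives |y| < 8, and by the triangle inequality |5y^2 - 27y + 168| ≤ 5·8^2 + 27·8 + 168 = 704.
Hence |(5y^3 + 3y^2 + 6y - 7) + 1015| ≤ 704|y + 6| < ε provided |y + 6| < ε/704.
Choosing δ = min(2, ε/704) ensures both conditions, hence |(5y^3 + 3y^2 + 6y - 7) + 1015| < ε.

δ = min(2, ε/704)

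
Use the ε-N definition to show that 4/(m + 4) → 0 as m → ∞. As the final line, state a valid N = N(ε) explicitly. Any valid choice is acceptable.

N = 4/ε

Let ε > 0 be given. For m ≥ 1, |4/(m + 4) − 0| = 4/(m + 4) ≤ 4/m.
We need 4/m < ε, i.e. m > 4/ε.
Take N = 4/ε. If m > N then |4/(m + 4)| ≤ 4/m < ε.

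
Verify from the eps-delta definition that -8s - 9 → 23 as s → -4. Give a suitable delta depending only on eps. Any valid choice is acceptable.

delta = eps/8

Let eps > 0. We need delta > 0 so that 0 < |s + 4| < delta implies |(-8s - 9) − 23| < eps.
Since (-8s - 9) − 23 = -8(s + 4), we have |(-8s - 9) − 23| = 8|s + 4|.
Thus it suffices that |s + 4| < eps/8.
Choosing delta = eps/8 gives |(-8s - 9) − 23| = 8|s + 4| < eps whenever |s + 4| < delta.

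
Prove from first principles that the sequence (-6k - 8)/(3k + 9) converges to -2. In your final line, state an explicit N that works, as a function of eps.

Suppose eps > 0. For k ≥ 1, |(-6k - 8)/(3k + 9) + 2| = |30|/(3(3k + 9)) = 30/(3(3k + 9)).
Since 3k + 9 ≥ 3k for k ≥ 1, this is ≤ 30/(3·3k) = (10/3)/k.
So |(-6k - 8)/(3k + 9) + 2| < eps whenever k > (10/3)/eps.
Take N = (10/3)/eps. If k > N then |(-6k - 8)/(3k + 9) + 2| ≤ (10/3)/k < eps.

N = (10/3)/eps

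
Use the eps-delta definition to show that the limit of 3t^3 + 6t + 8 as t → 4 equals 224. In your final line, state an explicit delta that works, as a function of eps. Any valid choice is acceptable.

Suppose eps > 0. We want delta > 0 such that 0 < |t − 4| < delta implies |(3t^3 + 6t + 8) − 224| < eps.
(3t^3 + 6t + 8) − 224 = 3t^3 + 6t - 216 = (t − 4)(3t^2 + 12t + 54).
So |(3t^3 + 6t + 8) − 224| = |t − 4|·|3t^2 + 12t + 54|.
Assume first that |t − 4| < 1, so |t| < 5. Then |3t^2 + 12t + 54| ≤ 3·5^2 + 12·5 + 54 = 189.
Hence |(3t^3 + 6t + 8) − 224| ≤ 189|t − 4| < eps provided |t − 4| < eps/189.
Take delta = min(1, eps/189). Then 0 < |t − 4| < delta gives both |t − 4| < 1 and |t − 4| < eps/189, so |(3t^3 + 6t + 8) − 224| < eps.

delta = min(1, eps/189)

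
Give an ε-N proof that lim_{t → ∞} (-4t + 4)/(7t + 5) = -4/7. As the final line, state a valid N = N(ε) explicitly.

N = (48/49)/ε

Fix ε > 0. We seek N > 0 such that t > N implies |(-4t + 4)/(7t + 5) + 4/7| < ε.
(-4t + 4)/(7t + 5) + 4/7 = (7(-4t + 4) − (-4)(7t + 5)) / (7(7t + 5)) = 48/(7(7t + 5)).
For t > 0 we have 7t + 5 > 7t, so |(-4t + 4)/(7t + 5) + 4/7| = 48/(7(7t + 5)) < 48/(7·7t) = (48/49)/t.
Thus |(-4t + 4)/(7t + 5) + 4/7| < ε whenever t > (48/49)/ε.
Take N = (48/49)/ε. If t > N then |(-4t + 4)/(7t + 5) + 4/7| < (48/49)/t < ε.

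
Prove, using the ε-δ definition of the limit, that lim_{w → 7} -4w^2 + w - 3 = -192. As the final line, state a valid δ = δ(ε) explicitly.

Let ε > 0 be given. We want δ > 0 such that 0 < |w − 7| < δ implies |(-4w^2 + w - 3) + 192| < ε.
(-4w^2 + w - 3) + 192 = -4w^2 + w + 189 = (w − 7)(-4w - 27).
So |(-4w^2 + w - 3) + 192| = |w − 7|·|-4w - 27|.
Require δ ≤ 1. Then |w − 7| < 1 gives |w| < 8, and by the triangle inequality |-4w - 27| ≤ 4·8 + 27 = 59.
Hence |(-4w^2 + w - 3) + 192| ≤ 59|w − 7| < ε provided |w − 7| < ε/59.
Choosing δ = min(1, ε/59) ensures both conditions, hence |(-4w^2 + w - 3) + 192| < ε.

δ = min(1, ε/59)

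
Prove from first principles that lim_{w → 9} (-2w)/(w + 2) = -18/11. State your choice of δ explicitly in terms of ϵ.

δ = min(11/2, (121/8)ϵ)

Fix ϵ > 0. We want δ > 0 with 0 < |w − 9| < δ ⇒ |(-2w)/(w + 2) + 18/11| < ϵ.
Combining over a common denominator, (-2w)/(w + 2) + 18/11 = [(-2w)·11 − (-18)·(w + 2)] / [11·(w + 2)] = -4(w − 9) / (11(w + 2)).
So |(-2w)/(w + 2) + 18/11| = 4|w − 9| / (11·|w + 2|).
Require δ ≤ 11/2, so |w + 2| ≥ |11| − |w − 9| > 11 − 11/2 = 11/2.
Hence |(-2w)/(w + 2) + 18/11| < 4|w − 9|/(11·(11/2)) = (8/121)|w − 9|, which is < ϵ once |w − 9| < (121/8)ϵ.
Take δ = min(11/2, (121/8)ϵ). Then 0 < |w − 9| < δ forces both bounds, so |(-2w)/(w + 2) + 18/11| < ϵ.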